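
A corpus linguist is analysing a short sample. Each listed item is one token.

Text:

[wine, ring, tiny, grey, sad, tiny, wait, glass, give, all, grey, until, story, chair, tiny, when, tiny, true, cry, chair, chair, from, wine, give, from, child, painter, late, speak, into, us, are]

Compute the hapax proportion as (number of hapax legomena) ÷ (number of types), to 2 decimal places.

Frequencies: tiny:4, chair:3, wine:2, grey:2, give:2, from:2, ring:1, sad:1, wait:1, glass:1, all:1, until:1, story:1, when:1, true:1, cry:1, child:1, painter:1, late:1, speak:1, … (3 more, each freq 1)
Hapax count = 17; type count = 23.
Ratio = 17 / 23 = 0.74

0.74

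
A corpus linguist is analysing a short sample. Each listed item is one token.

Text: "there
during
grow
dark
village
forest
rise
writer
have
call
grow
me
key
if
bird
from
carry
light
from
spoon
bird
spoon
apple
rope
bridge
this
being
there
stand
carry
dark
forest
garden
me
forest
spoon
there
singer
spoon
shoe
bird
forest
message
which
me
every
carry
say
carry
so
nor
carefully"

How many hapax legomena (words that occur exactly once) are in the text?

25

Frequencies: forest:4, carry:4, spoon:4, there:3, me:3, bird:3, grow:2, dark:2, from:2, during:1, village:1, rise:1, writer:1, have:1, call:1, key:1, if:1, light:1, apple:1, rope:1, … (14 more, each freq 1)
Hapax (freq=1): apple, being, bridge, call, carefully, during, every, garden, have, if, key, light, message, nor, rise, rope, say, shoe, singer, so, stand, this, village, which, writer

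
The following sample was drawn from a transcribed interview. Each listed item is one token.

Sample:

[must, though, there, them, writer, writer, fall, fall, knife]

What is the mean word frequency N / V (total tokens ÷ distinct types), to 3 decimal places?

1.286

N = 9 tokens, V = 7 types.
Mean frequency = N / V = 9 / 7 = 1.286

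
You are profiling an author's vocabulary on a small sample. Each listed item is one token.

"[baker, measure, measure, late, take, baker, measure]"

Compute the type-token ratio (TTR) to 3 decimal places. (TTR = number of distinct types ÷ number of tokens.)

N = 7 tokens, V = 4 types.
TTR = V / N = 4 / 7 = 0.571

0.571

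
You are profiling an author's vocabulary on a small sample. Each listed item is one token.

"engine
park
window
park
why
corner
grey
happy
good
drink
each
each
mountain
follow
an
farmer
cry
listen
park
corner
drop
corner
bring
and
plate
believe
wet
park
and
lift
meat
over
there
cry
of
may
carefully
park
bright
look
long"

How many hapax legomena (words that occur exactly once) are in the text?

Frequencies: park:5, corner:3, each:2, cry:2, and:2, engine:1, window:1, why:1, grey:1, happy:1, good:1, drink:1, mountain:1, follow:1, an:1, farmer:1, listen:1, drop:1, bring:1, plate:1, … (12 more, each freq 1)
Hapax (freq=1): an, believe, bright, bring, carefully, drink, drop, engine, farmer, follow, good, grey, happy, lift, listen, long, look, may, meat, mountain, of, over, plate, there, wet, why, window

27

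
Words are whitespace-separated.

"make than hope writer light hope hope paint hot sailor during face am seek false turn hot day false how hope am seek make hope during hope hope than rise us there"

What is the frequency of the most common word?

7

Frequencies: hope:7, make:2, than:2, hot:2, during:2, am:2, seek:2, false:2, writer:1, light:1, paint:1, sailor:1, face:1, turn:1, day:1, how:1, rise:1, us:1, there:1
Most common: 'hope' with frequency 7.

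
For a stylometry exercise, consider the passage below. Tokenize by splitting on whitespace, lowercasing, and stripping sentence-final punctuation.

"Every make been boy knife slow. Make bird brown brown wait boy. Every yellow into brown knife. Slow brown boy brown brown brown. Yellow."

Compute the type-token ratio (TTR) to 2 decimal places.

N = 24 tokens, V = 11 types.
TTR = V / N = 11 / 24 = 0.46

0.46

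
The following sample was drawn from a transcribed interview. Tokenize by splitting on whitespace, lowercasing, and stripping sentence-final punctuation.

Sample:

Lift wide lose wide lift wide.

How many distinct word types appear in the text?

3

Distinct types: {lift, lose, wide}
V = 3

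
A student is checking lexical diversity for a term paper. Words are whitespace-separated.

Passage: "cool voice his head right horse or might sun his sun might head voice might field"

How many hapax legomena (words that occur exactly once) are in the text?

Frequencies: might:3, voice:2, his:2, head:2, sun:2, cool:1, right:1, horse:1, or:1, field:1
Hapax (freq=1): cool, field, horse, or, right

5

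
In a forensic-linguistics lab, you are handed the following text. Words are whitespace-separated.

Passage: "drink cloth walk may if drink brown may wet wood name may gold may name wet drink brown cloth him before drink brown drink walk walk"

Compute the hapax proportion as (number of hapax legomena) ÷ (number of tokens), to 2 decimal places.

Frequencies: drink:5, may:4, walk:3, brown:3, cloth:2, wet:2, name:2, if:1, wood:1, gold:1, him:1, before:1
Hapax count = 5; token count = 26.
Ratio = 5 / 26 = 0.19

0.19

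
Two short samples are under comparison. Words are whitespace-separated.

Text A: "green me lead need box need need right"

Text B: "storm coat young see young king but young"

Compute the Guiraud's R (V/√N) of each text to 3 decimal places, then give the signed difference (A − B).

A: V=6, N=8, R=2.121
B: V=6, N=8, R=2.121
Difference = 2.121 − 2.121 = 0.000

0.000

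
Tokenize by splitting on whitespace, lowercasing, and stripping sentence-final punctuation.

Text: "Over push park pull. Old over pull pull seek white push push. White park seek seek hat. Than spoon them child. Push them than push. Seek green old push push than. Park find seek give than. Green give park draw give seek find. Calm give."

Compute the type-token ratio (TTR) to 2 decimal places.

N = 45 tokens, V = 17 types.
TTR = V / N = 17 / 45 = 0.38

0.38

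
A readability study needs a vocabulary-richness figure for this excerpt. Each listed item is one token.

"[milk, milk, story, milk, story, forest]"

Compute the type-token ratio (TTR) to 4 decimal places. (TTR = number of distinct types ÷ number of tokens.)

N = 6 tokens, V = 3 types.
TTR = V / N = 3 / 6 = 0.5000

0.5000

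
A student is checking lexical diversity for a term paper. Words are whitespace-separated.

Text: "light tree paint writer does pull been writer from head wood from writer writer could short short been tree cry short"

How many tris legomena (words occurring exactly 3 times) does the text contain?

1

Frequencies: writer:4, short:3, tree:2, been:2, from:2, light:1, paint:1, does:1, pull:1, head:1, wood:1, could:1, cry:1
Words with frequency 3: short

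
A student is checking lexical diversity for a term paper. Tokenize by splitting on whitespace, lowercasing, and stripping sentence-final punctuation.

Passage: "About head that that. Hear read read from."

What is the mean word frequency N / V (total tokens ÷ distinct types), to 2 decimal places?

1.33

N = 8 tokens, V = 6 types.
Mean frequency = N / V = 8 / 6 = 1.33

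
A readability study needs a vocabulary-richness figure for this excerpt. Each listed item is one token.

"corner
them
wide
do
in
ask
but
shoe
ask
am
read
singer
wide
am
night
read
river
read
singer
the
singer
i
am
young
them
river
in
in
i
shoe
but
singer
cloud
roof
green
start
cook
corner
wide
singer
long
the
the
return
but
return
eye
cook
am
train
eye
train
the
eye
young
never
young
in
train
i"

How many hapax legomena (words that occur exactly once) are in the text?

8

Frequencies: singer:5, in:4, am:4, the:4, wide:3, but:3, read:3, i:3, young:3, eye:3, train:3, corner:2, them:2, ask:2, shoe:2, river:2, cook:2, return:2, do:1, night:1, … (6 more, each freq 1)
Hapax (freq=1): cloud, do, green, long, never, night, roof, start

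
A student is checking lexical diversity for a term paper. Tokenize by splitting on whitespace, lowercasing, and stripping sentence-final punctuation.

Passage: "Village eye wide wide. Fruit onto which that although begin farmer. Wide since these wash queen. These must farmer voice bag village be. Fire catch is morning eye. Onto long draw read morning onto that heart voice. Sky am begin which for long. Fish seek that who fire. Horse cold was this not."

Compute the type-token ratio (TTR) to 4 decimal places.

N = 53 tokens, V = 37 types.
TTR = V / N = 37 / 53 = 0.6981

0.6981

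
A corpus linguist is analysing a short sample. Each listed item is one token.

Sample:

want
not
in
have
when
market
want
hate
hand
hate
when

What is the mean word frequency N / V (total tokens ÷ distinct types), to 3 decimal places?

1.375

N = 11 tokens, V = 8 types.
Mean frequency = N / V = 11 / 8 = 1.375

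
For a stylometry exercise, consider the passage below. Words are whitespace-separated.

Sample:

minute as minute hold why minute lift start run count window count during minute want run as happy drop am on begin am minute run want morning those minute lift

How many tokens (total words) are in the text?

30

Tokens: minute, as, minute, hold, why, minute, lift, start, run, count, window, count, during, minute, want, run, as, happy, drop, am, on, begin, am, minute, run, want, morning, those, minute, lift
N = 30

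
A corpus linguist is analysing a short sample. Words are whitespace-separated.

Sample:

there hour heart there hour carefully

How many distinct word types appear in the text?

Distinct types: {carefully, heart, hour, there}
V = 4

4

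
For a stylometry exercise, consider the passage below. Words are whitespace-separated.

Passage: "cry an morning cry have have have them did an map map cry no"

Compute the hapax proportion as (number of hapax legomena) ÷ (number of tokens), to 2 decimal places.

Frequencies: cry:3, have:3, an:2, map:2, morning:1, them:1, did:1, no:1
Hapax count = 4; token count = 14.
Ratio = 4 / 14 = 0.29

0.29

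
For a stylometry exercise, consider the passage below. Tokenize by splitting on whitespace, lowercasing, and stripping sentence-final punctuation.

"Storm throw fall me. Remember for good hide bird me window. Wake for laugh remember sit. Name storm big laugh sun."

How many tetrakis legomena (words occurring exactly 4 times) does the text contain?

Frequencies: storm:2, me:2, remember:2, for:2, laugh:2, throw:1, fall:1, good:1, hide:1, bird:1, window:1, wake:1, sit:1, name:1, big:1, sun:1
Words with frequency 4: (none)

0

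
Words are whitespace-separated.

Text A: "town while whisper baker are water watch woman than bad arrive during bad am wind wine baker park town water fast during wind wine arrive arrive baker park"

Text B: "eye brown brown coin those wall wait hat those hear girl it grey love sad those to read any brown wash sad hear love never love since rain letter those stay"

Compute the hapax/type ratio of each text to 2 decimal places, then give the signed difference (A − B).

A: hapax=8, V=17, ratio=0.47
B: hapax=17, V=22, ratio=0.77
Difference = 0.47 − 0.77 = -0.30

-0.30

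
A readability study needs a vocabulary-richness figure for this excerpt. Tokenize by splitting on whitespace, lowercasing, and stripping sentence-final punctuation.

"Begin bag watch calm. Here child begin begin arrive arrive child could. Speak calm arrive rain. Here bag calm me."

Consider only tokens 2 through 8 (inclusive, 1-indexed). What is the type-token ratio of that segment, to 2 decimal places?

Segment tokens 2–8: bag, watch, calm, here, child, begin, begin
Segment N = 7, segment V = 6.
TTR = 6 / 7 = 0.86

0.86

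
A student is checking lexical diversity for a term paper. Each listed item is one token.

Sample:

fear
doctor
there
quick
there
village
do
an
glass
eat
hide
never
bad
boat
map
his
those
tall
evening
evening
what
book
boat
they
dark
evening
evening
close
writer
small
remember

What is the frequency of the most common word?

Frequencies: evening:4, there:2, boat:2, fear:1, doctor:1, quick:1, village:1, do:1, an:1, glass:1, eat:1, hide:1, never:1, bad:1, map:1, his:1, those:1, tall:1, what:1, book:1, … (6 more, each freq 1)
Most common: 'evening' with frequency 4.

4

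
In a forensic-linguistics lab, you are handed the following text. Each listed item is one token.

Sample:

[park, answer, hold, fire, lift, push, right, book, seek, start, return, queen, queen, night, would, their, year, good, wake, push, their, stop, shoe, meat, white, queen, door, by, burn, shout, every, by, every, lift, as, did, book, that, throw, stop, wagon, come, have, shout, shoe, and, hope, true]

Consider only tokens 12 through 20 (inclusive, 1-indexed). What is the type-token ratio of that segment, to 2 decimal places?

0.89

Segment tokens 12–20: queen, queen, night, would, their, year, good, wake, push
Segment N = 9, segment V = 8.
TTR = 8 / 9 = 0.89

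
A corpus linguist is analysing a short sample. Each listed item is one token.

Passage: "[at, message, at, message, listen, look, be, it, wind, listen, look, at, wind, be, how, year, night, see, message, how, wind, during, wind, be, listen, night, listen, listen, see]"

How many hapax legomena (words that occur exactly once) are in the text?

Frequencies: listen:5, wind:4, at:3, message:3, be:3, look:2, how:2, night:2, see:2, it:1, year:1, during:1
Hapax (freq=1): during, it, year

3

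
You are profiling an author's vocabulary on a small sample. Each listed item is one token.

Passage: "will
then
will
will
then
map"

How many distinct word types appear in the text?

Distinct types: {map, then, will}
V = 3

3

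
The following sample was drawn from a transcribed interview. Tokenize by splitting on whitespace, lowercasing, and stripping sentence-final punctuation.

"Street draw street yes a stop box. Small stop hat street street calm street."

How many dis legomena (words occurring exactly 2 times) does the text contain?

Frequencies: street:5, stop:2, draw:1, yes:1, a:1, box:1, small:1, hat:1, calm:1
Words with frequency 2: stop

1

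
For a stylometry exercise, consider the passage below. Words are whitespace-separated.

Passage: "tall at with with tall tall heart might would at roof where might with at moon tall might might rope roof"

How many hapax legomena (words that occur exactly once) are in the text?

5

Frequencies: tall:4, might:4, at:3, with:3, roof:2, heart:1, would:1, where:1, moon:1, rope:1
Hapax (freq=1): heart, moon, rope, where, would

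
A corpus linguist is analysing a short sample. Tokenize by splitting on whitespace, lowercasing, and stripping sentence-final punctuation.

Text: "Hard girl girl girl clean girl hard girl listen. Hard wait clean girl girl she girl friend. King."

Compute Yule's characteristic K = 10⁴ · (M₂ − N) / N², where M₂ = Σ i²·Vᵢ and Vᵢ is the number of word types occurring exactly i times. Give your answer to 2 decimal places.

Frequencies: girl:8, hard:3, clean:2, listen:1, wait:1, she:1, friend:1, king:1
N = 18. Frequency spectrum: V_1=5, V_2=1, V_3=1, V_8=1
M₂ = 1²·5 + 2²·1 + 3²·1 + 8²·1 = 82
K = 10000 × (82 − 18) / 18² = 1975.31

1975.31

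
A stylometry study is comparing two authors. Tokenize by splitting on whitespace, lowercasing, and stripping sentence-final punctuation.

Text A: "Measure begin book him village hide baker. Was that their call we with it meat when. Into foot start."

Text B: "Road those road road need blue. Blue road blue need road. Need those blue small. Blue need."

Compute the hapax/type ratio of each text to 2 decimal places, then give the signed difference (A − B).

A: hapax=19, V=19, ratio=1.00
B: hapax=1, V=5, ratio=0.20
Difference = 1.00 − 0.20 = 0.80

0.80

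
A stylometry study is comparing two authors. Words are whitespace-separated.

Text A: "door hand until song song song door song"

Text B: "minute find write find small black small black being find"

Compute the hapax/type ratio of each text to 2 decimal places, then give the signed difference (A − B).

0.00

A: hapax=2, V=4, ratio=0.50
B: hapax=3, V=6, ratio=0.50
Difference = 0.50 − 0.50 = 0.00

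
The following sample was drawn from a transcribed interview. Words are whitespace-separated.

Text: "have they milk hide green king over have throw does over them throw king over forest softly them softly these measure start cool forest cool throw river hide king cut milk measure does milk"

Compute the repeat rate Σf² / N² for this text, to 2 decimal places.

Frequencies: milk:3, king:3, over:3, throw:3, have:2, hide:2, does:2, them:2, forest:2, softly:2, measure:2, cool:2, they:1, green:1, these:1, start:1, river:1, cut:1
Σf² = 74; N² = 1156
Repeat rate = 74 / 1156 = 0.06

0.06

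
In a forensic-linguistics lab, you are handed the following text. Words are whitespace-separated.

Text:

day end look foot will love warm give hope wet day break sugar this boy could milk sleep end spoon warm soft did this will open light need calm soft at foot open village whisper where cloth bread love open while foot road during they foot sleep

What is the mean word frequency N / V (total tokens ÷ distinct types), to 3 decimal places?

N = 47 tokens, V = 34 types.
Mean frequency = N / V = 47 / 34 = 1.382

1.382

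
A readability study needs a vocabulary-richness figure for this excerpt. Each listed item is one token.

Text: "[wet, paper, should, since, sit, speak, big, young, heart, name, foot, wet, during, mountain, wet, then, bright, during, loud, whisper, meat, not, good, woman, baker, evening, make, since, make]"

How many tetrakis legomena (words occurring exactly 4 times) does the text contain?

0

Frequencies: wet:3, since:2, during:2, make:2, paper:1, should:1, sit:1, speak:1, big:1, young:1, heart:1, name:1, foot:1, mountain:1, then:1, bright:1, loud:1, whisper:1, meat:1, not:1, … (4 more, each freq 1)
Words with frequency 4: (none)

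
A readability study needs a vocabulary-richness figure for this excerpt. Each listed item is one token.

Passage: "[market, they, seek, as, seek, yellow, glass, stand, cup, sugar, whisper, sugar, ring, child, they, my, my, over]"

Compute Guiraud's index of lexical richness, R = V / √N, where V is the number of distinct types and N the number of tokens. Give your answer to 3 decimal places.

3.300

N = 18, V = 14.
√N = 4.242641
R = 14 / 4.242641 = 3.300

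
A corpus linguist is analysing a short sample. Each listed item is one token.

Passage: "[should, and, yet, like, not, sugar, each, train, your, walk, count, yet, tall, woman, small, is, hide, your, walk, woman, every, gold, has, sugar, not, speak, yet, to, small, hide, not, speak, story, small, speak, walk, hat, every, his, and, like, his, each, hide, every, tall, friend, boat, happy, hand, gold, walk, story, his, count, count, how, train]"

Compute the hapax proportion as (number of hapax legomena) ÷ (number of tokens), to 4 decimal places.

0.1724

Frequencies: walk:4, yet:3, not:3, count:3, small:3, hide:3, every:3, speak:3, his:3, and:2, like:2, sugar:2, each:2, train:2, your:2, tall:2, woman:2, gold:2, story:2, should:1, … (9 more, each freq 1)
Hapax count = 10; token count = 58.
Ratio = 10 / 58 = 0.1724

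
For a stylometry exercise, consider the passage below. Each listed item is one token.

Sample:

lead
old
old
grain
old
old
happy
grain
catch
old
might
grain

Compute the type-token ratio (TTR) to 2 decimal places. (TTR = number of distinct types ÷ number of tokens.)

0.50

N = 12 tokens, V = 6 types.
TTR = V / N = 6 / 12 = 0.50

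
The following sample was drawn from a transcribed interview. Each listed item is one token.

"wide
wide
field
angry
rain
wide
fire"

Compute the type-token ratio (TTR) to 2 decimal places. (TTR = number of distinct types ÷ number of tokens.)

0.71

N = 7 tokens, V = 5 types.
TTR = V / N = 5 / 7 = 0.71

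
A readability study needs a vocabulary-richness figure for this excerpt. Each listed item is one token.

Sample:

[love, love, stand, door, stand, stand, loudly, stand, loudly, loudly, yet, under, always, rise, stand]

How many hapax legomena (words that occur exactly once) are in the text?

5

Frequencies: stand:5, loudly:3, love:2, door:1, yet:1, under:1, always:1, rise:1
Hapax (freq=1): always, door, rise, under, yet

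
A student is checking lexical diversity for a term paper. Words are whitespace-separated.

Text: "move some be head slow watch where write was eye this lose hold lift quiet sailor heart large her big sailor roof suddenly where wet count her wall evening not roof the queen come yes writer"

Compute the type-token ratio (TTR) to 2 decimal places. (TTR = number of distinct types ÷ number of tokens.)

N = 36 tokens, V = 32 types.
TTR = V / N = 32 / 36 = 0.89

0.89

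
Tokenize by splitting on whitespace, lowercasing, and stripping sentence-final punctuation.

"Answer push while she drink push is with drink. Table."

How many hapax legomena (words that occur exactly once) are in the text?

6

Frequencies: push:2, drink:2, answer:1, while:1, she:1, is:1, with:1, table:1
Hapax (freq=1): answer, is, she, table, while, with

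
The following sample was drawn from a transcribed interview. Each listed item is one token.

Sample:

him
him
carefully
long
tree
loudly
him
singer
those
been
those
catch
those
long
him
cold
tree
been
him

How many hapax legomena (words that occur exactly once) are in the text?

Frequencies: him:5, those:3, long:2, tree:2, been:2, carefully:1, loudly:1, singer:1, catch:1, cold:1
Hapax (freq=1): carefully, catch, cold, loudly, singer

5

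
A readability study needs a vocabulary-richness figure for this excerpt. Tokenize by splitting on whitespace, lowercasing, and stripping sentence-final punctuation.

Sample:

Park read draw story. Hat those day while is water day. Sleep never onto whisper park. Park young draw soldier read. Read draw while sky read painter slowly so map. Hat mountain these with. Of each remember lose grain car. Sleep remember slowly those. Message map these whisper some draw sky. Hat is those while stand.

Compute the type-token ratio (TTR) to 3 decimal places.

N = 56 tokens, V = 33 types.
TTR = V / N = 33 / 56 = 0.589

0.589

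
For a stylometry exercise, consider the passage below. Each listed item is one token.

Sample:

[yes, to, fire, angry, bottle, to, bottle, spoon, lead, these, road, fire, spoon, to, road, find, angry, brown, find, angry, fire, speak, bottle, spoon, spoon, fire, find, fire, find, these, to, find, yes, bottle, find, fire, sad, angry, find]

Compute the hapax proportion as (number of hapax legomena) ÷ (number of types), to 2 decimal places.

0.31

Frequencies: find:7, fire:6, to:4, angry:4, bottle:4, spoon:4, yes:2, these:2, road:2, lead:1, brown:1, speak:1, sad:1
Hapax count = 4; type count = 13.
Ratio = 4 / 13 = 0.31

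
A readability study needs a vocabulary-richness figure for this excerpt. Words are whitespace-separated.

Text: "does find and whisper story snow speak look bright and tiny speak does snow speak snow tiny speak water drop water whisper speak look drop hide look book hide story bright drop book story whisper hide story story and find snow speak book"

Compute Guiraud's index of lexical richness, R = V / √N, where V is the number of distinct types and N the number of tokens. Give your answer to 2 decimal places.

N = 43, V = 14.
√N = 6.557439
R = 14 / 6.557439 = 2.13

2.13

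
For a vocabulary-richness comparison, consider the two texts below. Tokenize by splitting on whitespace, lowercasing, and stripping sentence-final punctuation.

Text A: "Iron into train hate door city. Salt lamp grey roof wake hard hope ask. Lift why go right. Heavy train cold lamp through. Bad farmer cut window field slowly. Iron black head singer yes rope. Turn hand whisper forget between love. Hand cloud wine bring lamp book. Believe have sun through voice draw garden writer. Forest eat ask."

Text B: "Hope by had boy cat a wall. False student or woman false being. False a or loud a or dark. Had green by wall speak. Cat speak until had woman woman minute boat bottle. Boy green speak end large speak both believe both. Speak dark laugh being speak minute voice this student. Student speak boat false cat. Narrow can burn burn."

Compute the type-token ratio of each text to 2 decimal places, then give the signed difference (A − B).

TTR(A) = 51/58 = 0.88
TTR(B) = 30/61 = 0.49
Difference = 0.88 − 0.49 = 0.39

0.39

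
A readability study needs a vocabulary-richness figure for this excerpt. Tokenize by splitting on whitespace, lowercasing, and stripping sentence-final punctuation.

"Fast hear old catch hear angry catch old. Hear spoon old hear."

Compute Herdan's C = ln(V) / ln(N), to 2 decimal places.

0.72

N = 12, V = 6.
ln(V) = 1.791759, ln(N) = 2.484907
C = 1.791759 / 2.484907 = 0.72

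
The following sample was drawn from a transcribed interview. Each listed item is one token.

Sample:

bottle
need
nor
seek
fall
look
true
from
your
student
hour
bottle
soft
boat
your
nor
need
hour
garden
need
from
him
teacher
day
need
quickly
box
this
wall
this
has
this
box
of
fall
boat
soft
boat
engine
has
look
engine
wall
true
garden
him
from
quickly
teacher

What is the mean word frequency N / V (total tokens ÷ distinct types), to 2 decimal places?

2.04

N = 49 tokens, V = 24 types.
Mean frequency = N / V = 49 / 24 = 2.04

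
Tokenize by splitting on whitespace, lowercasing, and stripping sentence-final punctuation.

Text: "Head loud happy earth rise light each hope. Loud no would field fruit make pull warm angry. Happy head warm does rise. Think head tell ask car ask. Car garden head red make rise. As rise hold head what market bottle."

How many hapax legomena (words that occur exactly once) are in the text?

20

Frequencies: head:5, rise:4, loud:2, happy:2, make:2, warm:2, ask:2, car:2, earth:1, light:1, each:1, hope:1, no:1, would:1, field:1, fruit:1, pull:1, angry:1, does:1, think:1, … (8 more, each freq 1)
Hapax (freq=1): angry, as, bottle, does, each, earth, field, fruit, garden, hold, hope, light, market, no, pull, red, tell, think, what, would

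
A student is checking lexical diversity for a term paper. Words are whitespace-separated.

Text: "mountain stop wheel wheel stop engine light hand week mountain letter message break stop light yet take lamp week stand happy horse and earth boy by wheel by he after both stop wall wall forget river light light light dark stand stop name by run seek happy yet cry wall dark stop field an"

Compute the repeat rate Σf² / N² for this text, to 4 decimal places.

0.0460

Frequencies: stop:6, light:5, wheel:3, by:3, wall:3, mountain:2, week:2, yet:2, stand:2, happy:2, dark:2, engine:1, hand:1, letter:1, message:1, break:1, take:1, lamp:1, horse:1, and:1, … (13 more, each freq 1)
Σf² = 134; N² = 2916
Repeat rate = 134 / 2916 = 0.0460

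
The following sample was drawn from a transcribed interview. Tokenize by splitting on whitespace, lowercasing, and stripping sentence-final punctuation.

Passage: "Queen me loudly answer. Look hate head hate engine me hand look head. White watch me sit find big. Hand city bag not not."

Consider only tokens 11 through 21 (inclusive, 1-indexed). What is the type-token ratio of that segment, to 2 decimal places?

0.91

Segment tokens 11–21: hand, look, head, white, watch, me, sit, find, big, hand, city
Segment N = 11, segment V = 10.
TTR = 10 / 11 = 0.91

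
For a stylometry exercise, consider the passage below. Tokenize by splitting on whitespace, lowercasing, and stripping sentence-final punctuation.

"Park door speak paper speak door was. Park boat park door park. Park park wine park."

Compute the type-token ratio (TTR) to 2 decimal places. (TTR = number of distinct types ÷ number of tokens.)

N = 16 tokens, V = 7 types.
TTR = V / N = 7 / 16 = 0.44

0.44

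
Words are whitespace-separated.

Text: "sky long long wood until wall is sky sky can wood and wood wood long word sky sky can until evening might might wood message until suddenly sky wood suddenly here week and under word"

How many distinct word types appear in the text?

16

Distinct types: {and, can, evening, here, is, long, message, might, sky, suddenly, under, until, wall, week, wood, word}
V = 16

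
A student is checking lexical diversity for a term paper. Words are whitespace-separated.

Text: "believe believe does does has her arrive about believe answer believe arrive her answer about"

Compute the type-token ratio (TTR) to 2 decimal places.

N = 15 tokens, V = 7 types.
TTR = V / N = 7 / 15 = 0.47

0.47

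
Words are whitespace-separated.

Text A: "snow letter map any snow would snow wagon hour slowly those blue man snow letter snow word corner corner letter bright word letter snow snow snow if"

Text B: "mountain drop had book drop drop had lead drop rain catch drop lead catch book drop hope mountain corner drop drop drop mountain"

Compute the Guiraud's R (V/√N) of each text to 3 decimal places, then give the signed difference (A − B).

A: V=15, N=27, R=2.887
B: V=9, N=23, R=1.877
Difference = 2.887 − 1.877 = 1.010

1.010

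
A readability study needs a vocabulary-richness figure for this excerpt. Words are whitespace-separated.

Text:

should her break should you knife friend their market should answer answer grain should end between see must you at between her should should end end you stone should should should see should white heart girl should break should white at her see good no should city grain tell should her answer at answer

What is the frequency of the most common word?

14

Frequencies: should:14, her:4, answer:4, you:3, end:3, see:3, at:3, break:2, grain:2, between:2, white:2, knife:1, friend:1, their:1, market:1, must:1, stone:1, heart:1, girl:1, good:1, … (3 more, each freq 1)
Most common: 'should' with frequency 14.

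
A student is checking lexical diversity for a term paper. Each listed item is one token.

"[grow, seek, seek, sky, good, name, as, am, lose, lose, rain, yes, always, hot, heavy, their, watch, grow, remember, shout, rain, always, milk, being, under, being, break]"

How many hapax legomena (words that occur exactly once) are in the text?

Frequencies: grow:2, seek:2, lose:2, rain:2, always:2, being:2, sky:1, good:1, name:1, as:1, am:1, yes:1, hot:1, heavy:1, their:1, watch:1, remember:1, shout:1, milk:1, under:1, … (1 more, each freq 1)
Hapax (freq=1): am, as, break, good, heavy, hot, milk, name, remember, shout, sky, their, under, watch, yes

15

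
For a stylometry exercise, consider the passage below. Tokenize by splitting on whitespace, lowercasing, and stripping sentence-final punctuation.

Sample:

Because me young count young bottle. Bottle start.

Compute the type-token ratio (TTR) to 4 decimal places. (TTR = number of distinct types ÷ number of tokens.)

N = 8 tokens, V = 6 types.
TTR = V / N = 6 / 8 = 0.7500

0.7500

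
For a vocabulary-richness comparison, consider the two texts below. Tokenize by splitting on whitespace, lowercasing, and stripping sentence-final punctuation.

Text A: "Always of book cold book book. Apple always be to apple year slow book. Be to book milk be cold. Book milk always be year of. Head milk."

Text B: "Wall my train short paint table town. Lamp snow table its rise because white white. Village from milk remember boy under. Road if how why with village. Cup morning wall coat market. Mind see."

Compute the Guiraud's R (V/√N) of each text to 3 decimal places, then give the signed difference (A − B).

-3.066

A: V=11, N=28, R=2.079
B: V=30, N=34, R=5.145
Difference = 2.079 − 5.145 = -3.066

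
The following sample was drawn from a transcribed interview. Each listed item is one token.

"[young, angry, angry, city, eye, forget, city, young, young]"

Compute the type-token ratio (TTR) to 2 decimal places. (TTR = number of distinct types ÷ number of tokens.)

N = 9 tokens, V = 5 types.
TTR = V / N = 5 / 9 = 0.56

0.56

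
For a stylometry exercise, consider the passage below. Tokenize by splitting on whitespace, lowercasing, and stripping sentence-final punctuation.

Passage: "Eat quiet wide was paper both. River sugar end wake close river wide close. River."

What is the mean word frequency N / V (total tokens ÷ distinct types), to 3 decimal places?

N = 15 tokens, V = 11 types.
Mean frequency = N / V = 15 / 11 = 1.364

1.364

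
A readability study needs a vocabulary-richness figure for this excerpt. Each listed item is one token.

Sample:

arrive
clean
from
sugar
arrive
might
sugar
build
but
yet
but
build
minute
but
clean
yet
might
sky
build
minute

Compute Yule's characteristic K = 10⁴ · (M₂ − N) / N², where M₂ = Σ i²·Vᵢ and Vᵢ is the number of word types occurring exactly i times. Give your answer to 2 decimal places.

Frequencies: build:3, but:3, arrive:2, clean:2, sugar:2, might:2, yet:2, minute:2, from:1, sky:1
N = 20. Frequency spectrum: V_1=2, V_2=6, V_3=2
M₂ = 1²·2 + 2²·6 + 3²·2 = 44
K = 10000 × (44 − 20) / 20² = 600.00

600.00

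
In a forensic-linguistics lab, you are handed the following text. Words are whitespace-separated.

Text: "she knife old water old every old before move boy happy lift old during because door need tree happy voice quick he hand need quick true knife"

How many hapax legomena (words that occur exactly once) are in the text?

15

Frequencies: old:4, knife:2, happy:2, need:2, quick:2, she:1, water:1, every:1, before:1, move:1, boy:1, lift:1, during:1, because:1, door:1, tree:1, voice:1, he:1, hand:1, true:1
Hapax (freq=1): because, before, boy, door, during, every, hand, he, lift, move, she, tree, true, voice, water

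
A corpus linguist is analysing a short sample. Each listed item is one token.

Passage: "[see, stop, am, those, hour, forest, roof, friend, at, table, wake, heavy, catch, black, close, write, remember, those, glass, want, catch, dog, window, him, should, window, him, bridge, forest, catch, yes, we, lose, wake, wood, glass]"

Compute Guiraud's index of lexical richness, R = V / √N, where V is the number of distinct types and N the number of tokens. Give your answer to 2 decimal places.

4.67

N = 36, V = 28.
√N = 6.000000
R = 28 / 6.000000 = 4.67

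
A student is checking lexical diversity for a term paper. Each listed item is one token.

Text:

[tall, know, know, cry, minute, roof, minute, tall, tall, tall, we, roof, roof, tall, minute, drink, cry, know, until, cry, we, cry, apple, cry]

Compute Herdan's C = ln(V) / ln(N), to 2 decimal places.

0.69

N = 24, V = 9.
ln(V) = 2.197225, ln(N) = 3.178054
C = 2.197225 / 3.178054 = 0.69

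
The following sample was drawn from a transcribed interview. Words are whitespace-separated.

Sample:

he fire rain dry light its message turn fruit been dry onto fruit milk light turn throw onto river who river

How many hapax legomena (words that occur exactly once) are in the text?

9

Frequencies: dry:2, light:2, turn:2, fruit:2, onto:2, river:2, he:1, fire:1, rain:1, its:1, message:1, been:1, milk:1, throw:1, who:1
Hapax (freq=1): been, fire, he, its, message, milk, rain, throw, who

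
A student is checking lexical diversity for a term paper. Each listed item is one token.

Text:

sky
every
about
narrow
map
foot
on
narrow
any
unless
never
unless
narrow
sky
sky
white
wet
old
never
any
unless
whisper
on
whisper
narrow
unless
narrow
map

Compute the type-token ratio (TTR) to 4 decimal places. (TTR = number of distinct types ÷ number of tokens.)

0.5000

N = 28 tokens, V = 14 types.
TTR = V / N = 14 / 28 = 0.5000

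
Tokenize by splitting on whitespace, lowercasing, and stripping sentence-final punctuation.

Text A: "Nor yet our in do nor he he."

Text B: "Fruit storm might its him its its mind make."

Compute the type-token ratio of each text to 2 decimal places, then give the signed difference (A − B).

-0.03

TTR(A) = 6/8 = 0.75
TTR(B) = 7/9 = 0.78
Difference = 0.75 − 0.78 = -0.03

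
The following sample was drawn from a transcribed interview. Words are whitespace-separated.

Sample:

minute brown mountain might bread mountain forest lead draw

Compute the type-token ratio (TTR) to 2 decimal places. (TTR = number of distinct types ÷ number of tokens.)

0.89

N = 9 tokens, V = 8 types.
TTR = V / N = 8 / 9 = 0.89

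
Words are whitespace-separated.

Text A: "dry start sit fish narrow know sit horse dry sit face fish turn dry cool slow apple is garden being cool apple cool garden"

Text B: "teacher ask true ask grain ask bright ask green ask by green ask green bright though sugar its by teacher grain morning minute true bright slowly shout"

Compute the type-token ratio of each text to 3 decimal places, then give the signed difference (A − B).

TTR(A) = 15/24 = 0.625
TTR(B) = 14/27 = 0.519
Difference = 0.625 − 0.519 = 0.106

0.106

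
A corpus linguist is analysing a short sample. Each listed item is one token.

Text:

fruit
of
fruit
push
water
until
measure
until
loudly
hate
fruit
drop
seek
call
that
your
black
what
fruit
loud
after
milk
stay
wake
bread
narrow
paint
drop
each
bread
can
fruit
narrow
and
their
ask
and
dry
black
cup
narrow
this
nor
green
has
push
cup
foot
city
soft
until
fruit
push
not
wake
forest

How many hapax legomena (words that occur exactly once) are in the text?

29

Frequencies: fruit:6, push:3, until:3, narrow:3, drop:2, black:2, wake:2, bread:2, and:2, cup:2, of:1, water:1, measure:1, loudly:1, hate:1, seek:1, call:1, that:1, your:1, what:1, … (19 more, each freq 1)
Hapax (freq=1): after, ask, call, can, city, dry, each, foot, forest, green, has, hate, loud, loudly, measure, milk, nor, not, of, paint, seek, soft, stay, that, their, this, water, what, your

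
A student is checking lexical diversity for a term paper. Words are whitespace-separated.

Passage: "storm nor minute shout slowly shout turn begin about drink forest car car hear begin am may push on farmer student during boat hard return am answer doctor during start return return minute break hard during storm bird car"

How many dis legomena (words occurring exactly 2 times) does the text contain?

6

Frequencies: car:3, during:3, return:3, storm:2, minute:2, shout:2, begin:2, am:2, hard:2, nor:1, slowly:1, turn:1, about:1, drink:1, forest:1, hear:1, may:1, push:1, on:1, farmer:1, … (7 more, each freq 1)
Words with frequency 2: am, begin, hard, minute, shout, storm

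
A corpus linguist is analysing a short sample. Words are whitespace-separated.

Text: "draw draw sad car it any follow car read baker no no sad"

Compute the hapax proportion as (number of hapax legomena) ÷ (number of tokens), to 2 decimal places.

Frequencies: draw:2, sad:2, car:2, no:2, it:1, any:1, follow:1, read:1, baker:1
Hapax count = 5; token count = 13.
Ratio = 5 / 13 = 0.38

0.38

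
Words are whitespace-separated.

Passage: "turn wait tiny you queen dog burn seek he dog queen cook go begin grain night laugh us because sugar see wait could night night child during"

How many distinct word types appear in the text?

22

Distinct types: {because, begin, burn, child, cook, could, dog, during, go, grain, he, laugh, night, queen, see, seek, sugar, tiny, turn, us, wait, you}
V = 22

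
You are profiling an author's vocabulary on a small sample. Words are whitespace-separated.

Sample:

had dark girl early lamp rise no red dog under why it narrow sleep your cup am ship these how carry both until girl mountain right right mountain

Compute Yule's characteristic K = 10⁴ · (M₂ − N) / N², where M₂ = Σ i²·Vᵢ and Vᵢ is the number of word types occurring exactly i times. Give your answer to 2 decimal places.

Frequencies: girl:2, mountain:2, right:2, had:1, dark:1, early:1, lamp:1, rise:1, no:1, red:1, dog:1, under:1, why:1, it:1, narrow:1, sleep:1, your:1, cup:1, am:1, ship:1, … (5 more, each freq 1)
N = 28. Frequency spectrum: V_1=22, V_2=3
M₂ = 1²·22 + 2²·3 = 34
K = 10000 × (34 − 28) / 28² = 76.53

76.53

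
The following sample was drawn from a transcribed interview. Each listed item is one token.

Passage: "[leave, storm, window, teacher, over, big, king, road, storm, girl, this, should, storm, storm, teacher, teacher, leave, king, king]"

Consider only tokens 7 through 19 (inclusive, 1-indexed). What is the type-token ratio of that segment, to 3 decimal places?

Segment tokens 7–19: king, road, storm, girl, this, should, storm, storm, teacher, teacher, leave, king, king
Segment N = 13, segment V = 8.
TTR = 8 / 13 = 0.615

0.615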